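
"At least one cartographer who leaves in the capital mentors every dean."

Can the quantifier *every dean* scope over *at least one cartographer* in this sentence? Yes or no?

Yes

The RC *who leaves in the capital* is an island, but *every dean* is not inside it — it is the matrix object, a clausemate of *at least one cartographer*.
QR within a single clause is free, so the lower quantifier may take scope over the higher one.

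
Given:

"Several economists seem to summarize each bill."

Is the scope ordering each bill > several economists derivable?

Yes

Infinitival complements of raising predicates do not block QR; *each bill* and *several economists* are effectively clausemates.
Clause-internal QR can adjoin the lower DP above the subject, yielding the inverse reading.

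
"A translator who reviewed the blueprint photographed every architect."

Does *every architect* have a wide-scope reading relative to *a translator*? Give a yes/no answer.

Although the sentence contains a relative clause (*who reviewed the blueprint*), *every architect* is outside it, in the matrix VP.
Ordinary QR to a clause-peripheral position gives the wide-scope LF for the lower DP.

Yes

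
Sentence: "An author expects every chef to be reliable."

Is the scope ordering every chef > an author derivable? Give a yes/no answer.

*every chef* is the subject of an ECM infinitive — the infinitival complement of an ECM verb is not a scope island, so *every chef* can raise into the matrix clause.
Clause-internal QR can adjoin the lower DP above the subject, yielding the inverse reading.

Yes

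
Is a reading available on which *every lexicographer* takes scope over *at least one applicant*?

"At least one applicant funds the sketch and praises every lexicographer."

No

The DP *every lexicographer* is contained in one conjunct of the coordinate structure (*praises every lexicographer*).
Asymmetric QR out of one conjunct violates the Coordinate Structure Constraint.
Hence only narrow scope for *every lexicographer* (under *at least one applicant*) survives.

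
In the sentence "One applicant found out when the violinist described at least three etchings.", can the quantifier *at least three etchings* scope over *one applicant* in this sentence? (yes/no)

No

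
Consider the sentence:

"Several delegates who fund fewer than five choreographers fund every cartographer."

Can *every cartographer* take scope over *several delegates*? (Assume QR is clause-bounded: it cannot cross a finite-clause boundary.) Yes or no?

Yes

The RC *who fund fewer than five choreographers* is an island, but *every cartographer* is not inside it — it is the matrix object, a clausemate of *several delegates*.
Ordinary QR to a clause-peripheral position gives the wide-scope LF for the lower DP.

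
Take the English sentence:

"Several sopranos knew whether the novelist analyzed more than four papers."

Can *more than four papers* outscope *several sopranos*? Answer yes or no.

*more than four papers* occurs within the embedded question *whether the novelist analyzed more than four papers*.
Embedded wh-clauses are opaque for QR, so the quantifier stays inside the question.
*more than four papers* > *several sopranos* would require crossing that boundary, which is illicit.

No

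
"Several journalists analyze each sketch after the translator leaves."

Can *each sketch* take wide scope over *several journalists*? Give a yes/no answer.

Although there is an adjunct clause, *each sketch* is in the main clause, not inside the adjunct.
Clause-internal QR can adjoin the lower DP above the subject, yielding the inverse reading.
Both orderings are possible: *several journalists* > *each sketch* and *each sketch* > *several journalists*.

Yes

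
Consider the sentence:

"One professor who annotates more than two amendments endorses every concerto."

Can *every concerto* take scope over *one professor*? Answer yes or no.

Yes

*every concerto* sits in the matrix clause, not in the relative clause on *one professor*.
QR within a single clause is free, so the lower quantifier may take scope over the higher one.
Both orderings are possible: *one professor* > *every concerto* and *every concerto* > *one professor*.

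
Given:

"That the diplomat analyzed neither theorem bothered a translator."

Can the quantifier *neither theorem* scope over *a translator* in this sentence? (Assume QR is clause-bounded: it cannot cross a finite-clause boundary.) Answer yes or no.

*neither theorem* occurs within the sentential subject *that the diplomat analyzed neither theorem*.
The Sentential Subject Constraint rules out raising the quantifier out of the that-clause subject.
So *neither theorem* cannot raise to a position above *a translator*.

No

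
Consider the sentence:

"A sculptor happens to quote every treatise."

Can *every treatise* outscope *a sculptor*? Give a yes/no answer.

Yes

The matrix predicate is a raising verb, whose infinitival complement is not a scope island — *every treatise* can QR into the matrix clause.
Since no island is crossed, the inverse ordering is licensed alongside surface scope.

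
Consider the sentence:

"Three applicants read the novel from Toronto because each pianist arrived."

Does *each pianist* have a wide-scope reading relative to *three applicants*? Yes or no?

No

*each pianist* is embedded in the adjunct clause *because each pianist arrived*.
The adjunct-island constraint bars QR out of an adverbial clause.
*each pianist* > *three applicants* would require crossing that boundary, which is illicit.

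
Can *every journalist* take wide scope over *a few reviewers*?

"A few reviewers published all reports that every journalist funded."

No

*every journalist* sits inside the relative clause *that every journalist funded* modifying *all reports*.
QR out of a relative clause is ruled out by the relative-clause island constraint.
*every journalist* is confined to the island and cannot take scope over *a few reviewers*.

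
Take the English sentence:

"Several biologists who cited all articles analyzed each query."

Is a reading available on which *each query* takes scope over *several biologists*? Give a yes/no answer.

Yes

The RC *who cited all articles* is an island, but *each query* is not inside it — it is the matrix object, a clausemate of *several biologists*.
QR within a single clause is free, so the lower quantifier may take scope over the higher one.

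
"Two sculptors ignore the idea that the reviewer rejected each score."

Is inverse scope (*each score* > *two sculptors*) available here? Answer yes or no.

No

*each score* sits inside the complex NP *the idea that the reviewer rejected each score*.
Noun-complement clauses are scope islands (the Complex NP Constraint): a quantifier inside one cannot scope into the matrix.
*each score* is confined to the island and cannot take scope over *two sculptors*.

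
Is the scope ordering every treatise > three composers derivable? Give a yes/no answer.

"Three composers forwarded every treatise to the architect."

Yes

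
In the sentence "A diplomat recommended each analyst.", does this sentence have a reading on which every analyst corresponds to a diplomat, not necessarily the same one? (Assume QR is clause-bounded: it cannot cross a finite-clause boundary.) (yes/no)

Yes

This is the *each analyst* > *a diplomat* reading.
*a diplomat* and *each analyst* are co-arguments of the matrix verb, with nothing but a clause-internal boundary between them.
No island intervenes, so both surface and inverse scope are derivable.
The sentence is scopally ambiguous between *a diplomat* > *each analyst* and *each analyst* > *a diplomat*.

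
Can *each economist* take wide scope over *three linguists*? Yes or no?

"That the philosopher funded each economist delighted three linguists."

The target quantifier *each economist* is part of the sentential subject *that the philosopher funded each economist*.
Subjects — clausal subjects included — are islands for extraction, and QR is no exception.
The ordering *each economist* > *three linguists* is therefore underivable.

No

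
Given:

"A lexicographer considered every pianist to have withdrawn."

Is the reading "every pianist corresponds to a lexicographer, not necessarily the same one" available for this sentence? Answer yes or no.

The paraphrase describes the scope ordering *every pianist* > *a lexicographer*.
ECM infinitives lack a CP barrier, so *every pianist* can QR over the matrix subject *a lexicographer*.
Since no island is crossed, the inverse ordering is licensed alongside surface scope.

Yes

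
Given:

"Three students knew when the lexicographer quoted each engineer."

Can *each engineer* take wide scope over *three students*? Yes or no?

Structurally, *each engineer* is inside the embedded question *when the lexicographer quoted each engineer*.
The wh-island constraint blocks QR out of an embedded interrogative.
*each engineer* is confined to the island and cannot take scope over *three students*.

No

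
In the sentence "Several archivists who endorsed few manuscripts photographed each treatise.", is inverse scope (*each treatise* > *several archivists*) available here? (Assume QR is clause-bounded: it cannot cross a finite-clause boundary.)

Yes

*each treatise* is a matrix argument; only *several archivists* is modified by the relative clause *who endorsed few manuscripts*, so the RC island is irrelevant to the target quantifier.
Nothing blocks QR of the lower DP to a position above the higher one, so inverse scope is available.
Both orderings are possible: *several archivists* > *each treatise* and *each treatise* > *several archivists*.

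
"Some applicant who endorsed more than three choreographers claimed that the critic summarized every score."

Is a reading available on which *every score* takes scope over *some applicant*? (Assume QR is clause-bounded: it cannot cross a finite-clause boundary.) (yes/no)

No

Structurally, *every score* is inside the finite complement clause *that the critic summarized every score*.
Finite CP is the ceiling for QR here, by assumption.
The inverse ordering *every score* > *some applicant* is therefore underivable.
(Only the surface reading survives: one fixed applicant with respect to all the relevant scores.)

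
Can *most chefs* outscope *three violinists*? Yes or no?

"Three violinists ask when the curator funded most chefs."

No

Structurally, *most chefs* is inside the embedded question *when the curator funded most chefs*.
QR across an interrogative CP boundary is ruled out as a wh-island violation.
The inverse ordering *most chefs* > *three violinists* is therefore underivable.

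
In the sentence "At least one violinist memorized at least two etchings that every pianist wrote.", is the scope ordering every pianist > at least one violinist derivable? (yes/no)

*every pianist* sits inside the relative clause *that every pianist wrote* modifying *at least two etchings*.
A relative clause is a scope island — quantifier raising cannot cross its boundary.
So *every pianist* cannot raise to a position above *at least one violinist*.

No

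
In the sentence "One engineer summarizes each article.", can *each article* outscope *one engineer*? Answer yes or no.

*each article* and *one engineer* are in the same minimal clause.
Ordinary QR to a clause-peripheral position gives the wide-scope LF for the lower DP.

Yes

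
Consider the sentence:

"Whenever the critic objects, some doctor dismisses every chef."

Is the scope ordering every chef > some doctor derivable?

The adjunct clause does not contain *every chef*, which is the matrix object.
Nothing blocks QR of the lower DP to a position above the higher one, so inverse scope is available.

Yes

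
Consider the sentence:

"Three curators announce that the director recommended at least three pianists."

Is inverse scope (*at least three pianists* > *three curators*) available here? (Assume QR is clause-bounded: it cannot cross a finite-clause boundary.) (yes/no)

The DP *at least three pianists* is contained in the finite complement clause *that the director recommended at least three pianists*.
Finite CP is the ceiling for QR here, by assumption.
So the wide-scope reading for *at least three pianists* is blocked.

No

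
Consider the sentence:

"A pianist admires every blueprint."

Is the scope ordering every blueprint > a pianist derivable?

*a pianist* and *every blueprint* are co-arguments of the matrix verb, with nothing but a clause-internal boundary between them.
QR within a single clause is free, so the lower quantifier may take scope over the higher one.

Yes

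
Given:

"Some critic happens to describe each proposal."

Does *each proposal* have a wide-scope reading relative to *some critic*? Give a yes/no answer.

Yes

*each proposal* is inside a raising infinitive, which is transparent to QR (no CP barrier), so it behaves as a matrix argument.
Since no island is crossed, the inverse ordering is licensed alongside surface scope.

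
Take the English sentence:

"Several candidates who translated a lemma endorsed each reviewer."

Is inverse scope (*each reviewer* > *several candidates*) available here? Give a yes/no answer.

*each reviewer* is a matrix argument; only *several candidates* is modified by the relative clause *who translated a lemma*, so the RC island is irrelevant to the target quantifier.
Nothing blocks QR of the lower DP to a position above the higher one, so inverse scope is available.

Yes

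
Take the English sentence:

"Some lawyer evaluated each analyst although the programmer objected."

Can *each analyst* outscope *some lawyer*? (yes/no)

Yes

Although there is an adjunct clause, *each analyst* is in the main clause, not inside the adjunct.
Since no island is crossed, the inverse ordering is licensed alongside surface scope.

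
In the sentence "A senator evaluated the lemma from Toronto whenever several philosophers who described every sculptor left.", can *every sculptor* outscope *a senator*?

No

The target quantifier *every sculptor* is part of the relative clause *who described every sculptor*, which is itself inside the adjunct *whenever several philosophers who described every sculptor left*.
Even if one barrier were somehow void, the other would still block QR.
So the wide-scope reading for *every sculptor* is blocked.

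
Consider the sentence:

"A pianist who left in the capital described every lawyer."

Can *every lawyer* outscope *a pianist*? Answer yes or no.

Yes

*every lawyer* is a matrix argument; only *a pianist* is modified by the relative clause *who left in the capital*, so the RC island is irrelevant to the target quantifier.
Since no island is crossed, the inverse ordering is licensed alongside surface scope.
So *every lawyer* > *a pianist* is among the available readings.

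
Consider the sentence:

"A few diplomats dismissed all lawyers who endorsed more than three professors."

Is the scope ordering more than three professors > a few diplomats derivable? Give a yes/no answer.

No

The target quantifier *more than three professors* is part of the relative clause *who endorsed more than three professors* modifying *all lawyers*.
The relative clause forms an island for QR, so the quantifier is confined to the head noun's restrictor.
So the wide-scope reading for *more than three professors* is blocked.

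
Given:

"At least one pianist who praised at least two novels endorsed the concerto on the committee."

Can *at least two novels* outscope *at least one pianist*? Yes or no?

No

The target quantifier *at least two novels* is part of the relative clause *who praised at least two novels*.
A relative clause is a scope island — quantifier raising cannot cross its boundary.
So *at least two novels* cannot raise high enough to outscope *at least one pianist*; only the surface ordering *at least one pianist* > *at least two novels* is available.
(Only the surface reading survives: one fixed pianist with respect to all the relevant novels.)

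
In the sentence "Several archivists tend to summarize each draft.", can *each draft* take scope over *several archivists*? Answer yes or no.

Yes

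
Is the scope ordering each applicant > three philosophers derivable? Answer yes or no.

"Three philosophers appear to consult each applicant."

Infinitival complements of raising predicates do not block QR; *each applicant* and *three philosophers* are effectively clausemates.
QR within a single clause is free, so the lower quantifier may take scope over the higher one.

Yes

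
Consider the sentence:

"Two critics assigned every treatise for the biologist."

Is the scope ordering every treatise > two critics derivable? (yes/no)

*two critics* and *every treatise* are co-arguments of the matrix verb, with nothing but a clause-internal boundary between them.
No island intervenes, so both surface and inverse scope are derivable.

Yes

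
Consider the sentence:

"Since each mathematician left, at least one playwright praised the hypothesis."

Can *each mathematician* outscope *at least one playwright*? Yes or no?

The target quantifier *each mathematician* is part of the adjunct clause *since each mathematician left*.
The adjunct-island constraint bars QR out of an adverbial clause.
There is no licit LF on which *each mathematician* c-commands *at least one playwright*.

No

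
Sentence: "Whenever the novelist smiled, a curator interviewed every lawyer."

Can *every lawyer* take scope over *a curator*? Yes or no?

The adjunct clause does not contain *every lawyer*, which is the matrix object.
No island intervenes, so both surface and inverse scope are derivable.
Both orderings are possible: *a curator* > *every lawyer* and *every lawyer* > *a curator*.

Yes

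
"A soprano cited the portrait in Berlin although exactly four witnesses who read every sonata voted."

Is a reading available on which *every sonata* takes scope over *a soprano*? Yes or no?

No

The DP *every sonata* is contained in the relative clause *who read every sonata*, which is itself inside the adjunct *although exactly four witnesses who read every sonata voted*.
Two island boundaries intervene — the relative clause and the adjunct. Either alone would block QR.
So *every sonata* cannot raise high enough to outscope *a soprano*; only the surface ordering *a soprano* > *every sonata* is available.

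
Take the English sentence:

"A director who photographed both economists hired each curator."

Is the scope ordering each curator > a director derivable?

Yes

Although the sentence contains a relative clause (*who photographed both economists*), *each curator* is outside it, in the matrix VP.
With no island boundary between them, the object can take inverse scope over the subject via ordinary QR within the clause.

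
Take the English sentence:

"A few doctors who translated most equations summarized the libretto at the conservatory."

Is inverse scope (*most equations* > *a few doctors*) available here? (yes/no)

No

Structurally, *most equations* is inside the relative clause *who translated most equations*.
Relative clauses are scope islands: a quantifier cannot QR out of a relative clause to take scope in the matrix clause.
*most equations* > *a few doctors* would require crossing that boundary, which is illicit.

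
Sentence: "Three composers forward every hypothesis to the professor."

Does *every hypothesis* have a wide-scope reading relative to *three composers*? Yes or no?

*every hypothesis* and *three composers* are in the same minimal clause.
Clause-internal QR can adjoin the lower DP above the subject, yielding the inverse reading.
Both orderings are possible: *three composers* > *every hypothesis* and *every hypothesis* > *three composers*.

Yes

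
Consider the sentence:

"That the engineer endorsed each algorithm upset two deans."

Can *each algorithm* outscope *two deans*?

No

The target quantifier *each algorithm* is part of the sentential subject *that the engineer endorsed each algorithm*.
The subject-island constraint blocks QR out of a clausal subject.
*each algorithm* > *two deans* would require crossing that boundary, which is illicit.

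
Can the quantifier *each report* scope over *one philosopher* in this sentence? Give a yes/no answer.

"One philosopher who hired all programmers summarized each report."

Yes

*each report* sits in the matrix clause, not in the relative clause on *one philosopher*.
Since no island is crossed, the inverse ordering is licensed alongside surface scope.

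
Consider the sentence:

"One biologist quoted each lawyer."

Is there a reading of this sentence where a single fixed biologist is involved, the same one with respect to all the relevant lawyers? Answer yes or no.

That reading corresponds to *one biologist* > *each lawyer*.
Surface scope (*one biologist* > *each lawyer*) is always derivable; islands only block QR, not in-situ interpretation.

Yes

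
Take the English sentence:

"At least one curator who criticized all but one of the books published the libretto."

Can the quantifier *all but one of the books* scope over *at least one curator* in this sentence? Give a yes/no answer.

The DP *all but one of the books* is contained in the relative clause *who criticized all but one of the books*.
A relative clause is a scope island — quantifier raising cannot cross its boundary.
Hence only narrow scope for *all but one of the books* (under *at least one curator*) survives.
(Only the surface reading survives: one fixed curator with respect to all the relevant books.)

No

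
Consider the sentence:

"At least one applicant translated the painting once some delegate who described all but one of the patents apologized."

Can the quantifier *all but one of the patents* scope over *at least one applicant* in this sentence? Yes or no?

No

The target quantifier *all but one of the patents* is part of the relative clause *who described all but one of the patents*, which is itself inside the adjunct *once some delegate who described all but one of the patents apologized*.
Even if one barrier were somehow void, the other would still block QR.
Hence only narrow scope for *all but one of the patents* (under *at least one applicant*) survives.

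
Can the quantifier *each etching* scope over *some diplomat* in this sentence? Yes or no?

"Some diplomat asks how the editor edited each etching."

No

*each etching* occurs within the embedded question *how the editor edited each etching*.
The wh-island constraint blocks QR out of an embedded interrogative.
So the wide-scope reading for *each etching* is blocked.
(Only the surface reading survives: one fixed diplomat with respect to all the relevant etchings.)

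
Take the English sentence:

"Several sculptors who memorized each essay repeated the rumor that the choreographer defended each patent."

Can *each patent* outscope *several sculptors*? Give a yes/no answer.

No

The target quantifier *each patent* is part of the complex NP *the rumor that the choreographer defended each patent*.
The Complex NP Constraint bars QR out of the complement clause of a noun.
So *each patent* cannot raise high enough to outscope *several sculptors*; only the surface ordering *several sculptors* > *each patent* is available.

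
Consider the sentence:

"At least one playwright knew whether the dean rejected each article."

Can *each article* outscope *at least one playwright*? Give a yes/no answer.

*each article* is embedded in the embedded question *whether the dean rejected each article*.
Embedded questions are wh-islands: a quantifier inside an indirect question cannot QR into the matrix clause.
So *each article* cannot raise high enough to outscope *at least one playwright*; only the surface ordering *at least one playwright* > *each article* is available.
(Only the surface reading survives: one fixed playwright with respect to all the relevant articles.)

No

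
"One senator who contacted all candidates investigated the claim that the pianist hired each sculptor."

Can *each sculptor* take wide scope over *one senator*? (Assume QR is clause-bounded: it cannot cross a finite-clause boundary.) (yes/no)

Structurally, *each sculptor* is inside the complex NP *the claim that the pianist hired each sculptor*.
The Complex NP Constraint bars QR out of the complement clause of a noun.
The inverse ordering *each sculptor* > *one senator* is therefore underivable.

No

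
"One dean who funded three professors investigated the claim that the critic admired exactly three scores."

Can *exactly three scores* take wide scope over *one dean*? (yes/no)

*exactly three scores* occurs within the complex NP *the claim that the critic admired exactly three scores*.
Since the clause is the complement of a nominal head, the CNPC blocks scope extraction.
*exactly three scores* > *one dean* would require crossing that boundary, which is illicit.

No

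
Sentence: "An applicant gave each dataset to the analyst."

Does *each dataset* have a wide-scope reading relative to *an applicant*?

*an applicant* and *each dataset* are co-arguments of the matrix verb, with nothing but a clause-internal boundary between them.
Since no island is crossed, the inverse ordering is licensed alongside surface scope.

Yes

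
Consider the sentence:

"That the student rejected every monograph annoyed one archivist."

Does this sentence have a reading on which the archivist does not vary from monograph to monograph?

Yes

This is the *one archivist* > *every monograph* reading.
Nothing needs to raise out of an island for *one archivist* > *every monograph*: *one archivist* takes scope from its matrix position over the clause containing *every monograph*.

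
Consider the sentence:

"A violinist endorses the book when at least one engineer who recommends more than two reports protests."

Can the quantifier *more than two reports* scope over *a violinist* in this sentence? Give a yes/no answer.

The target quantifier *more than two reports* is part of the relative clause *who recommends more than two reports*, which is itself inside the adjunct *when at least one engineer who recommends more than two reports protests*.
Two island boundaries intervene — the relative clause and the adjunct. Either alone would block QR.
So *more than two reports* cannot raise high enough to outscope *a violinist*; only the surface ordering *a violinist* > *more than two reports* is available.

No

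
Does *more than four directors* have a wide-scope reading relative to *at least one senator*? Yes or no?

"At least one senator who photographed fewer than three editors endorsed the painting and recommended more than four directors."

No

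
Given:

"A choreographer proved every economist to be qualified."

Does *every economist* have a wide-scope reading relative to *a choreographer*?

Yes

ECM infinitives lack a CP barrier, so *every economist* can QR over the matrix subject *a choreographer*.
Clause-internal QR can adjoin the lower DP above the subject, yielding the inverse reading.
So *every economist* > *a choreographer* is among the available readings.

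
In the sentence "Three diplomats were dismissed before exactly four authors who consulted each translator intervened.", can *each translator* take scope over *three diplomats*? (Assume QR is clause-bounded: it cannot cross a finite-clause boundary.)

No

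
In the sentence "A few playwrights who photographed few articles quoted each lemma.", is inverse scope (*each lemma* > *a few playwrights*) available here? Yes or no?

Yes

The RC *who photographed few articles* is an island, but *each lemma* is not inside it — it is the matrix object, a clausemate of *a few playwrights*.
Since no island is crossed, the inverse ordering is licensed alongside surface scope.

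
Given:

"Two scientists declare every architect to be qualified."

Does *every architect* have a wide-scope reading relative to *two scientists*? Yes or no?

ECM infinitives lack a CP barrier, so *every architect* can QR over the matrix subject *two scientists*.
Nothing blocks QR of the lower DP to a position above the higher one, so inverse scope is available.

Yes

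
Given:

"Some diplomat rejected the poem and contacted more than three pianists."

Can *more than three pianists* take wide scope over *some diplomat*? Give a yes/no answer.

No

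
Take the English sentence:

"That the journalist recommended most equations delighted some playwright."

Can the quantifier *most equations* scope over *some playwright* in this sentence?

No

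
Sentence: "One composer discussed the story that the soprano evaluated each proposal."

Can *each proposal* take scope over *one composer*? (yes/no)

No

*each proposal* is embedded in the complex NP *the story that the soprano evaluated each proposal*.
Since the clause is the complement of a nominal head, the CNPC blocks scope extraction.
So *each proposal* cannot raise to a position above *one composer*.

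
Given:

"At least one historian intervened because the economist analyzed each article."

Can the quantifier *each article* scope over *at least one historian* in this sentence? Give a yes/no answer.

No

*each article* is embedded in the adjunct clause *because the economist analyzed each article*.
Adjuncts are opaque for quantifier raising; a quantifier in an adjunct stays inside it.
*each article* > *at least one historian* would require crossing that boundary, which is illicit.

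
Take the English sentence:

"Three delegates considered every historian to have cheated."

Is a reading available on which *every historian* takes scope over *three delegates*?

Yes

This is an ECM construction: *every historian* is the infinitival subject, Case-marked by the matrix verb, and the infinitive is transparent for QR.
No island intervenes, so both surface and inverse scope are derivable.
The sentence is scopally ambiguous between *three delegates* > *every historian* and *every historian* > *three delegates*.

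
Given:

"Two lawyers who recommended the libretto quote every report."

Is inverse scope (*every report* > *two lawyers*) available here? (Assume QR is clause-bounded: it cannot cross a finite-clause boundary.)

Although the sentence contains a relative clause (*who recommended the libretto*), *every report* is outside it, in the matrix VP.
With no island boundary between them, the object can take inverse scope over the subject via ordinary QR within the clause.
The sentence is scopally ambiguous between *two lawyers* > *every report* and *every report* > *two lawyers*.

Yes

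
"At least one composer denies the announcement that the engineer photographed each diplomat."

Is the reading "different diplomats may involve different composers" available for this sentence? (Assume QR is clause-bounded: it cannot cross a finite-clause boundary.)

No

The paraphrase describes the scope ordering *each diplomat* > *at least one composer*.
*each diplomat* is embedded in the complex NP *the announcement that the engineer photographed each diplomat*.
The Complex NP Constraint bars QR out of the complement clause of a noun.
*each diplomat* > *at least one composer* would require crossing that boundary, which is illicit.
(Only the surface reading survives: one fixed composer with respect to all the relevant diplomats.)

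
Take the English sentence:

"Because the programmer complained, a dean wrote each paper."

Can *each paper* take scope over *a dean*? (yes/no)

*each paper* is a matrix argument; the adjunct is an island but the target quantifier is outside it.
Clause-internal QR can adjoin the lower DP above the subject, yielding the inverse reading.

Yes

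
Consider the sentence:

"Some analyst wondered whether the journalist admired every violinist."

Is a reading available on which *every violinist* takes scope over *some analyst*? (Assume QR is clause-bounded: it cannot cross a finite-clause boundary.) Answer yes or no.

*every violinist* occurs within the embedded question *whether the journalist admired every violinist*.
The wh-island constraint blocks QR out of an embedded interrogative.
So *every violinist* cannot raise to a position above *some analyst*.

No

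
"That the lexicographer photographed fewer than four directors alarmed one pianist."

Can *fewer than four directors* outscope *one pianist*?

The DP *fewer than four directors* is contained in the sentential subject *that the lexicographer photographed fewer than four directors*.
The subject-island constraint blocks QR out of a clausal subject.
*fewer than four directors* is confined to the island and cannot take scope over *one pianist*.

No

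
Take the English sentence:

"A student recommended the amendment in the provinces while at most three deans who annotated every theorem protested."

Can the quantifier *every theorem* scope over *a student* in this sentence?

*every theorem* sits inside the relative clause *who annotated every theorem*, which is itself inside the adjunct *while at most three deans who annotated every theorem protested*.
Nested islands: the RC island is itself inside an adjunct island, so wide scope is doubly excluded.
There is no licit LF on which *every theorem* c-commands *a student*.

No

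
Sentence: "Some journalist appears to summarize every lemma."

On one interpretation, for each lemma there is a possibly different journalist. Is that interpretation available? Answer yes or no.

Yes

This is the *every lemma* > *some journalist* reading.
The matrix predicate is a raising verb, whose infinitival complement is not a scope island — *every lemma* can QR into the matrix clause.
QR within a single clause is free, so the lower quantifier may take scope over the higher one.
Both orderings are possible: *some journalist* > *every lemma* and *every lemma* > *some journalist*.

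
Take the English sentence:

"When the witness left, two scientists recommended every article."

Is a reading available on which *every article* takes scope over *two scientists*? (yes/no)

Yes

Neither queried DP is inside the adjunct, so the adjunct-island constraint does not apply.
Ordinary QR to a clause-peripheral position gives the wide-scope LF for the lower DP.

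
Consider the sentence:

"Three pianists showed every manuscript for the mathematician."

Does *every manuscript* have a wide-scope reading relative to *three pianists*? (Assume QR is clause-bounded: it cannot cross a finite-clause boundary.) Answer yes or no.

*three pianists* and *every manuscript* are co-arguments of the matrix verb, with nothing but a clause-internal boundary between them.
Ordinary QR to a clause-peripheral position gives the wide-scope LF for the lower DP.
Both orderings are possible: *three pianists* > *every manuscript* and *every manuscript* > *three pianists*.

Yes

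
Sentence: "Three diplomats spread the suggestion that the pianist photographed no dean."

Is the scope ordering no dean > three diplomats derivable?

The DP *no dean* is contained in the complex NP *the suggestion that the pianist photographed no dean*.
Noun-complement clauses are scope islands (the Complex NP Constraint): a quantifier inside one cannot scope into the matrix.
There is no licit LF on which *no dean* c-commands *three diplomats*.

No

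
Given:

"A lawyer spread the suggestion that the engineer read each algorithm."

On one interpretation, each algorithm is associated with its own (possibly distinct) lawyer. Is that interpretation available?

The described interpretation is the *each algorithm* > *a lawyer* scoping.
Structurally, *each algorithm* is inside the complex NP *the suggestion that the engineer read each algorithm*.
A that-clause complement to a noun is an island; QR cannot cross the NP boundary.
There is no licit LF on which *each algorithm* c-commands *a lawyer*.
(Only the surface reading survives: one fixed lawyer with respect to all the relevant algorithms.)

No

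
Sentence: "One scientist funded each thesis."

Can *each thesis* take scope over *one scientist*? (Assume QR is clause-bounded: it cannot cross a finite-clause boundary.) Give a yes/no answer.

Both DPs are arguments of the same predicate; there is no clause or island boundary between them.
QR within a single clause is free, so the lower quantifier may take scope over the higher one.

Yes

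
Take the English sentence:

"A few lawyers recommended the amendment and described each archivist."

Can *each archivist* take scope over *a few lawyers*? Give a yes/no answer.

The target quantifier *each archivist* is part of one conjunct of the coordinate structure (*described each archivist*).
A quantifier cannot raise out of one conjunct of a coordination across the whole coordinate structure — the CSC applies to QR.
The inverse ordering *each archivist* > *a few lawyers* is therefore underivable.

No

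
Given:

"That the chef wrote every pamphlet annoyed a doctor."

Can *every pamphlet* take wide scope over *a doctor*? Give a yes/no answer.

No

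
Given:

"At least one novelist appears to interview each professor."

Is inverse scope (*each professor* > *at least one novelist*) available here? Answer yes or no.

Raising constructions are monoclausal for scope purposes; *each professor* is not separated from *at least one novelist* by any island.
Clause-internal QR can adjoin the lower DP above the subject, yielding the inverse reading.
The sentence is scopally ambiguous between *at least one novelist* > *each professor* and *each professor* > *at least one novelist*.

Yes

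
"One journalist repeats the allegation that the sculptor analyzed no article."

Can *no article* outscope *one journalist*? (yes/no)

No

*no article* sits inside the complex NP *the allegation that the sculptor analyzed no article*.
Since the clause is the complement of a nominal head, the CNPC blocks scope extraction.
There is no licit LF on which *no article* c-commands *one journalist*.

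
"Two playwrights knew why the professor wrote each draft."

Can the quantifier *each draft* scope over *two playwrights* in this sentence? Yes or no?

No

The DP *each draft* is contained in the embedded question *why the professor wrote each draft*.
An indirect question is a wh-island; the filled [Spec,CP] blocks QR across the CP edge.
So the wide-scope reading for *each draft* is blocked.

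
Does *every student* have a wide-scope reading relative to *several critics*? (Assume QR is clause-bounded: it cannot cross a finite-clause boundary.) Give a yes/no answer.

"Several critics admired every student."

*every student* and *several critics* are in the same minimal clause.
With no island boundary between them, the object can take inverse scope over the subject via ordinary QR within the clause.

Yes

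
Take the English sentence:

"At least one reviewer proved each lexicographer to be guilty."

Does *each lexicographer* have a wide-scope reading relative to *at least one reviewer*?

The ECM infinitive is scope-transparent — *each lexicographer* is free to raise above *at least one reviewer*.
Ordinary QR to a clause-peripheral position gives the wide-scope LF for the lower DP.
The sentence is scopally ambiguous between *at least one reviewer* > *each lexicographer* and *each lexicographer* > *at least one reviewer*.

Yes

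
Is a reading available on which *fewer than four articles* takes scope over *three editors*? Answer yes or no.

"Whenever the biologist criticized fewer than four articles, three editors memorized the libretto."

No

*fewer than four articles* sits inside the adjunct clause *whenever the biologist criticized fewer than four articles*.
Adjunct clauses are scope islands: a quantifier inside an adjunct cannot raise into the matrix clause.
So the wide-scope reading for *fewer than four articles* is blocked.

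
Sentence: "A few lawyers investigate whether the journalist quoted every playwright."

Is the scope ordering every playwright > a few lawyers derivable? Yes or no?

*every playwright* is embedded in the embedded question *whether the journalist quoted every playwright*.
An indirect question is a wh-island; the filled [Spec,CP] blocks QR across the CP edge.
So *every playwright* cannot raise high enough to outscope *a few lawyers*; only the surface ordering *a few lawyers* > *every playwright* is available.

No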